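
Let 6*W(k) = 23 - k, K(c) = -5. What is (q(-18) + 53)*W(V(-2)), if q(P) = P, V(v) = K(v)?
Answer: 490/3 ≈ 163.33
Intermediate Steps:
V(v) = -5
W(k) = 23/6 - k/6 (W(k) = (23 - k)/6 = 23/6 - k/6)
(q(-18) + 53)*W(V(-2)) = (-18 + 53)*(23/6 - ⅙*(-5)) = 35*(23/6 + ⅚) = 35*(14/3) = 490/3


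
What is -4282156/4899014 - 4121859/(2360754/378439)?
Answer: -1273640974304079673/1927561149426 ≈ -6.6075e+5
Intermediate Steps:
-4282156/4899014 - 4121859/(2360754/378439) = -4282156*1/4899014 - 4121859/(2360754*(1/378439)) = -2141078/2449507 - 4121859/2360754/378439 = -2141078/2449507 - 4121859*378439/2360754 = -2141078/2449507 - 519957399367/786918 = -1273640974304079673/1927561149426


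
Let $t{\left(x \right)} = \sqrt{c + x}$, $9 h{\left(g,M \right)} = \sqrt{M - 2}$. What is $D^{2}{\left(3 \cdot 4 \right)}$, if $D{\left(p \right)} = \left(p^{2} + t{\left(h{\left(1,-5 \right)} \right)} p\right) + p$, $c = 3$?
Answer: $16 \left(39 + \sqrt{27 + i \sqrt{7}}\right)^{2} \approx 31261.0 + 359.68 i$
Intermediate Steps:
$h{\left(g,M \right)} = \frac{\sqrt{-2 + M}}{9}$ ($h{\left(g,M \right)} = \frac{\sqrt{M - 2}}{9} = \frac{\sqrt{-2 + M}}{9}$)
$t{\left(x \right)} = \sqrt{3 + x}$
$D{\left(p \right)} = p + p^{2} + p \sqrt{3 + \frac{i \sqrt{7}}{9}}$ ($D{\left(p \right)} = \left(p^{2} + \sqrt{3 + \frac{\sqrt{-2 - 5}}{9}} p\right) + p = \left(p^{2} + \sqrt{3 + \frac{\sqrt{-7}}{9}} p\right) + p = \left(p^{2} + \sqrt{3 + \frac{i \sqrt{7}}{9}} p\right) + p = \left(p^{2} + p \sqrt{3 + \frac{i \sqrt{7}}{9}}\right) + p = p + p^{2} + p \sqrt{3 + \frac{i \sqrt{7}}{9}}$)
$D^{2}{\left(3 \cdot 4 \right)} = \left(\frac{3 \cdot 4 \left(3 + \sqrt{27 + i \sqrt{7}} + 3 \cdot 3 \cdot 4\right)}{3}\right)^{2} = \left(\frac{1}{3} \cdot 12 \left(3 + \sqrt{27 + i \sqrt{7}} + 3 \cdot 12\right)\right)^{2} = \left(\frac{1}{3} \cdot 12 \left(3 + \sqrt{27 + i \sqrt{7}} + 36\right)\right)^{2} = \left(\frac{1}{3} \cdot 12 \left(39 + \sqrt{27 + i \sqrt{7}}\right)\right)^{2} = \left(156 + 4 \sqrt{27 + i \sqrt{7}}\right)^{2}$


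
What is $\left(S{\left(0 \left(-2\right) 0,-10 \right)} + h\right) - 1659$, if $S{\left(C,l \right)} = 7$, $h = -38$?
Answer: $-1690$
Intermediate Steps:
$\left(S{\left(0 \left(-2\right) 0,-10 \right)} + h\right) - 1659 = \left(7 - 38\right) - 1659 = -31 - 1659 = -1690$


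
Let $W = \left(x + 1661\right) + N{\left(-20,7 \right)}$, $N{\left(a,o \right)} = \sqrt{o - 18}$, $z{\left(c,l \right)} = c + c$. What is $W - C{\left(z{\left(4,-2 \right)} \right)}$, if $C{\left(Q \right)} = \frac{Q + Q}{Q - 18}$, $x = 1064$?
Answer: $\frac{13633}{5} + i \sqrt{11} \approx 2726.6 + 3.3166 i$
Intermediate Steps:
$z{\left(c,l \right)} = 2 c$
$C{\left(Q \right)} = \frac{2 Q}{-18 + Q}$
$N{\left(a,o \right)} = \sqrt{-18 + o}$
$W = 2725 + i \sqrt{11}$ ($W = \left(1064 + 1661\right) + \sqrt{-18 + 7} = 2725 + \sqrt{-11} = 2725 + i \sqrt{11} \approx 2725.0 + 3.3166 i$)
$W - C{\left(z{\left(4,-2 \right)} \right)} = \left(2725 + i \sqrt{11}\right) - \frac{2 \cdot 2 \cdot 4}{-18 + 2 \cdot 4} = \left(2725 + i \sqrt{11}\right) - 2 \cdot 8 \frac{1}{-18 + 8} = \left(2725 + i \sqrt{11}\right) - 2 \cdot 8 \frac{1}{-10} = \left(2725 + i \sqrt{11}\right) - 2 \cdot 8 \left(- \frac{1}{10}\right) = \left(2725 + i \sqrt{11}\right) - - \frac{8}{5} = \left(2725 + i \sqrt{11}\right) + \frac{8}{5} = \frac{13633}{5} + i \sqrt{11}$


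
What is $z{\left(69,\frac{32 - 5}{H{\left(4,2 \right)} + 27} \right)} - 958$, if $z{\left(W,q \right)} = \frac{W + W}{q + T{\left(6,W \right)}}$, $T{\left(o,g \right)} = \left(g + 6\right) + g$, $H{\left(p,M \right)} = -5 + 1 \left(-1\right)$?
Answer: $- \frac{324440}{339} \approx -957.05$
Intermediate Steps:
$H{\left(p,M \right)} = -6$ ($H{\left(p,M \right)} = -5 - 1 = -6$)
$T{\left(o,g \right)} = 6 + 2 g$ ($T{\left(o,g \right)} = \left(6 + g\right) + g = 6 + 2 g$)
$z{\left(W,q \right)} = \frac{2 W}{6 + q + 2 W}$ ($z{\left(W,q \right)} = \frac{W + W}{q + \left(6 + 2 W\right)} = \frac{2 W}{6 + q + 2 W}$)
$z{\left(69,\frac{32 - 5}{H{\left(4,2 \right)} + 27} \right)} - 958 = 2 \cdot 69 \frac{1}{6 + \frac{32 - 5}{-6 + 27} + 2 \cdot 69} - 958 = 2 \cdot 69 \frac{1}{6 + \frac{27}{21} + 138} - 958 = 2 \cdot 69 \frac{1}{6 + 27 \cdot \frac{1}{21} + 138} - 958 = 2 \cdot 69 \frac{1}{6 + \frac{9}{7} + 138} - 958 = 2 \cdot 69 \frac{1}{\frac{1017}{7}} - 958 = 2 \cdot 69 \cdot \frac{7}{1017} - 958 = \frac{322}{339} - 958 = - \frac{324440}{339}$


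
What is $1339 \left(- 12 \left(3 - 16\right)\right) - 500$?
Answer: $208384$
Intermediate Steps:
$1339 \left(- 12 \left(3 - 16\right)\right) - 500 = 1339 \left(\left(-12\right) \left(-13\right)\right) - 500 = 1339 \cdot 156 - 500 = 208884 - 500 = 208384$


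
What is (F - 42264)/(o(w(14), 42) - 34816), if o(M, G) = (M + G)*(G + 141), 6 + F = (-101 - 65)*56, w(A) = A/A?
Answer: 51566/26947 ≈ 1.9136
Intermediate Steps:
w(A) = 1
F = -9302 (F = -6 + (-101 - 65)*56 = -6 - 166*56 = -6 - 9296 = -9302)
o(M, G) = (141 + G)*(G + M) (o(M, G) = (G + M)*(141 + G) = (141 + G)*(G + M))
(F - 42264)/(o(w(14), 42) - 34816) = (-9302 - 42264)/((42**2 + 141*42 + 141*1 + 42*1) - 34816) = -51566/((1764 + 5922 + 141 + 42) - 34816) = -51566/(7869 - 34816) = -51566/(-26947) = -51566*(-1/26947) = 51566/26947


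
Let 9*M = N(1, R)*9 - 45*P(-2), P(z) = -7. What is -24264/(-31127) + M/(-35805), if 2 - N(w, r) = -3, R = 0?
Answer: 173505488/222900447 ≈ 0.77840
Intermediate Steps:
N(w, r) = 5 (N(w, r) = 2 - 1*(-3) = 2 + 3 = 5)
M = 40 (M = (5*9 - 45*(-7))/9 = (45 + 315)/9 = (1/9)*360 = 40)
-24264/(-31127) + M/(-35805) = -24264/(-31127) + 40/(-35805) = -24264*(-1/31127) + 40*(-1/35805) = 24264/31127 - 8/7161 = 173505488/222900447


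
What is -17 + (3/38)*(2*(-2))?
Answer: -329/19 ≈ -17.316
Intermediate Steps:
-17 + (3/38)*(2*(-2)) = -17 + (3*(1/38))*(-4) = -17 + (3/38)*(-4) = -17 - 6/19 = -329/19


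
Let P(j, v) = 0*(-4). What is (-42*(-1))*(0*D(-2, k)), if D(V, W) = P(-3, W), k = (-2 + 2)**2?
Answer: 0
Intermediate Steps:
k = 0 (k = 0**2 = 0)
P(j, v) = 0
D(V, W) = 0
(-42*(-1))*(0*D(-2, k)) = (-42*(-1))*(0*0) = 42*0 = 0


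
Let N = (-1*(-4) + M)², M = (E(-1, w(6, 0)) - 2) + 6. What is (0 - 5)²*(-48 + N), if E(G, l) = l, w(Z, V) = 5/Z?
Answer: 27025/36 ≈ 750.69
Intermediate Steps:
M = 29/6 (M = (5/6 - 2) + 6 = (5*(⅙) - 2) + 6 = (⅚ - 2) + 6 = -7/6 + 6 = 29/6 ≈ 4.8333)
N = 2809/36 (N = (-1*(-4) + 29/6)² = (4 + 29/6)² = (53/6)² = 2809/36 ≈ 78.028)
(0 - 5)²*(-48 + N) = (0 - 5)²*(-48 + 2809/36) = (-5)²*(1081/36) = 25*(1081/36) = 27025/36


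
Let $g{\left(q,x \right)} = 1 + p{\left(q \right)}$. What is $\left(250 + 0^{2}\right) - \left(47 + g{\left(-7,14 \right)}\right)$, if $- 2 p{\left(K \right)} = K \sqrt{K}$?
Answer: $202 - \frac{7 i \sqrt{7}}{2} \approx 202.0 - 9.2601 i$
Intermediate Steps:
$p{\left(K \right)} = - \frac{K^{\frac{3}{2}}}{2}$ ($p{\left(K \right)} = - \frac{K \sqrt{K}}{2} = - \frac{K^{\frac{3}{2}}}{2}$)
$g{\left(q,x \right)} = 1 - \frac{q^{\frac{3}{2}}}{2}$
$\left(250 + 0^{2}\right) - \left(47 + g{\left(-7,14 \right)}\right) = \left(250 + 0^{2}\right) - \left(48 + \frac{7 i \sqrt{7}}{2}\right) = \left(250 + 0\right) - \left(48 - - \frac{7 i \sqrt{7}}{2}\right) = 250 - \left(48 + \frac{7 i \sqrt{7}}{2}\right) = 202 - \frac{7 i \sqrt{7}}{2}$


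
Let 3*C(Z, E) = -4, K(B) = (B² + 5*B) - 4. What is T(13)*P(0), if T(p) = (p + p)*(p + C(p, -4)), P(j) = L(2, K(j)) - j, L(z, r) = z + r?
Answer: -1820/3 ≈ -606.67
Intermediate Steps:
K(B) = -4 + B² + 5*B
L(z, r) = r + z
C(Z, E) = -4/3 (C(Z, E) = (⅓)*(-4) = -4/3)
P(j) = -2 + j² + 4*j (P(j) = ((-4 + j² + 5*j) + 2) - j = (-2 + j² + 5*j) - j = -2 + j² + 4*j)
T(p) = 2*p*(-4/3 + p) (T(p) = (p + p)*(p - 4/3) = (2*p)*(-4/3 + p) = 2*p*(-4/3 + p))
T(13)*P(0) = ((⅔)*13*(-4 + 3*13))*(-2 + 0² + 4*0) = ((⅔)*13*(-4 + 39))*(-2 + 0 + 0) = ((⅔)*13*35)*(-2) = (910/3)*(-2) = -1820/3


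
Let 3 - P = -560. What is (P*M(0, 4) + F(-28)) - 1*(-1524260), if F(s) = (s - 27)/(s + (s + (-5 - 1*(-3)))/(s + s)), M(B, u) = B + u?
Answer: 1173889268/769 ≈ 1.5265e+6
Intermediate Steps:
P = 563 (P = 3 - 1*(-560) = 3 + 560 = 563)
F(s) = (-27 + s)/(s + (-2 + s)/(2*s)) (F(s) = (-27 + s)/(s + (s + (-5 + 3))/((2*s))) = (-27 + s)/(s + (s - 2)*(1/(2*s))) = (-27 + s)/(s + (-2 + s)*(1/(2*s))) = (-27 + s)/(s + (-2 + s)/(2*s)))
(P*M(0, 4) + F(-28)) - 1*(-1524260) = (563*(0 + 4) + 2*(-28)*(-27 - 28)/(-2 - 28 + 2*(-28)²)) - 1*(-1524260) = (563*4 + 2*(-28)*(-55)/(-2 - 28 + 2*784)) + 1524260 = (2252 + 2*(-28)*(-55)/(-2 - 28 + 1568)) + 1524260 = (2252 + 2*(-28)*(-55)/1538) + 1524260 = (2252 + 2*(-28)*(1/1538)*(-55)) + 1524260 = (2252 + 1540/769) + 1524260 = 1733328/769 + 1524260 = 1173889268/769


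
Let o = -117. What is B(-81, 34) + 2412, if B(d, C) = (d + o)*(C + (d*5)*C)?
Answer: 2722140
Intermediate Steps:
B(d, C) = (-117 + d)*(C + 5*C*d) (B(d, C) = (d - 117)*(C + (d*5)*C) = (-117 + d)*(C + (5*d)*C) = (-117 + d)*(C + 5*C*d))
B(-81, 34) + 2412 = 34*(-117 - 584*(-81) + 5*(-81)**2) + 2412 = 34*(-117 + 47304 + 5*6561) + 2412 = 34*(-117 + 47304 + 32805) + 2412 = 34*79992 + 2412 = 2719728 + 2412 = 2722140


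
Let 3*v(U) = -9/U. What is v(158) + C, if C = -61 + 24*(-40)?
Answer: -161321/158 ≈ -1021.0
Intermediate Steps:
C = -1021 (C = -61 - 960 = -1021)
v(U) = -3/U (v(U) = (-9/U)/3 = -3/U)
v(158) + C = -3/158 - 1021 = -161321/158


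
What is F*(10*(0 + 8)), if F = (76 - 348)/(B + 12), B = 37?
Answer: -21760/49 ≈ -444.08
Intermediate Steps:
F = -272/49 (F = (76 - 348)/(37 + 12) = -272/49 ≈ -5.5510)
F*(10*(0 + 8)) = -2720*(0 + 8)/49 = -2720*8/49 = -272/49*80 = -21760/49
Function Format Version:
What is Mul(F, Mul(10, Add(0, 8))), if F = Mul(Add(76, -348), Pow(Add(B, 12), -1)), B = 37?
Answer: Rational(-21760, 49) ≈ -444.08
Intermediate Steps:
F = Rational(-272, 49) (F = Mul(Add(76, -348), Pow(Add(37, 12), -1)) = Mul(-272, Pow(49, -1)) = Mul(-272, Rational(1, 49)) = Rational(-272, 49) ≈ -5.5510)
Mul(F, Mul(10, Add(0, 8))) = Mul(Rational(-272, 49), Mul(10, Add(0, 8))) = Mul(Rational(-272, 49), Mul(10, 8)) = Mul(Rational(-272, 49), 80) = Rational(-21760, 49)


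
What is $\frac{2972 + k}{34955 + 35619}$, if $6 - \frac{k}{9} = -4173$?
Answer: $\frac{40583}{70574} \approx 0.57504$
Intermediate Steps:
$k = 37611$ ($k = 54 - -37557 = 54 + 37557 = 37611$)
$\frac{2972 + k}{34955 + 35619} = \frac{2972 + 37611}{34955 + 35619} = \frac{40583}{70574}$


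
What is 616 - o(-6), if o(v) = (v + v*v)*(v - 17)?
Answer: 1306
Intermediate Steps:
o(v) = (-17 + v)*(v + v²) (o(v) = (v + v²)*(-17 + v) = (-17 + v)*(v + v²))
616 - o(-6) = 616 - (-6)*(-17 + (-6)² - 16*(-6)) = 616 - (-6)*(-17 + 36 + 96) = 616 - (-6)*115 = 616 - 1*(-690) = 616 + 690 = 1306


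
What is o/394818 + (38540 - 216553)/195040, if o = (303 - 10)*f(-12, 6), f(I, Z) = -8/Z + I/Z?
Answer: -4596079937/5022084960 ≈ -0.91517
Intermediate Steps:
o = -2930/3 (o = (303 - 10)*((-8 - 12)/6) = 293*((⅙)*(-20)) = 293*(-10/3) = -2930/3 ≈ -976.67)
o/394818 + (38540 - 216553)/195040 = -2930/3/394818 + (38540 - 216553)/195040 = -2930/3*1/394818 - 178013*1/195040 = -1465/592227 - 178013/195040 = -4596079937/5022084960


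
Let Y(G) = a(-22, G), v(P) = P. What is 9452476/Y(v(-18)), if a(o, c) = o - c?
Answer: -2363119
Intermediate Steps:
Y(G) = -22 - G
9452476/Y(v(-18)) = 9452476/(-22 - 1*(-18)) = 9452476/(-22 + 18) = 9452476/(-4) = 9452476*(-¼) = -2363119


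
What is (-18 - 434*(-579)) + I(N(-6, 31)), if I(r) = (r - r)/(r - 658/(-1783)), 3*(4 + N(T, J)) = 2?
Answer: 251268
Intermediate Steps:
N(T, J) = -10/3 (N(T, J) = -4 + (⅓)*2 = -4 + ⅔ = -10/3)
I(r) = 0 (I(r) = 0/(r - 658*(-1/1783)) = 0/(r + 658/1783) = 0/(658/1783 + r) = 0)
(-18 - 434*(-579)) + I(N(-6, 31)) = (-18 - 434*(-579)) + 0 = (-18 + 251286) + 0 = 251268 + 0 = 251268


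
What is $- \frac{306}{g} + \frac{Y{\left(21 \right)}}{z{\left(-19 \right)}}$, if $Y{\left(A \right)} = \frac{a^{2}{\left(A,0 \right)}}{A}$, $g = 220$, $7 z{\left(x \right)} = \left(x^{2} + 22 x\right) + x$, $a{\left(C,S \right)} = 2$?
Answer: $- \frac{8831}{6270} \approx -1.4085$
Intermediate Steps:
$z{\left(x \right)} = \frac{x^{2}}{7} + \frac{23 x}{7}$ ($z{\left(x \right)} = \frac{\left(x^{2} + 22 x\right) + x}{7} = \frac{x^{2} + 23 x}{7} = \frac{x^{2}}{7} + \frac{23 x}{7}$)
$Y{\left(A \right)} = \frac{4}{A}$ ($Y{\left(A \right)} = \frac{2^{2}}{A} = \frac{4}{A}$)
$- \frac{306}{g} + \frac{Y{\left(21 \right)}}{z{\left(-19 \right)}} = - \frac{306}{220} + \frac{4 \cdot \frac{1}{21}}{\frac{1}{7} \left(-19\right) \left(23 - 19\right)} = \left(-306\right) \frac{1}{220} + \frac{4 \cdot \frac{1}{21}}{\frac{1}{7} \left(-19\right) 4} = - \frac{153}{110} + \frac{4}{21 \left(- \frac{76}{7}\right)} = - \frac{153}{110} + \frac{4}{21} \left(- \frac{7}{76}\right) = - \frac{153}{110} - \frac{1}{57} = - \frac{8831}{6270}$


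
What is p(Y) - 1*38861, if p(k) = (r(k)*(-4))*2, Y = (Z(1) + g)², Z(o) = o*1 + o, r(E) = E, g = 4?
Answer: -39149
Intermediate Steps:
Z(o) = 2*o (Z(o) = o + o = 2*o)
Y = 36 (Y = (2*1 + 4)² = (2 + 4)² = 6² = 36)
p(k) = -8*k (p(k) = (k*(-4))*2 = -4*k*2 = -8*k)
p(Y) - 1*38861 = -8*36 - 1*38861 = -288 - 38861 = -39149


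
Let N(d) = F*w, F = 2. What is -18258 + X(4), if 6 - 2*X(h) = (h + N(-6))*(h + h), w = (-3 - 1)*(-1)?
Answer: -18303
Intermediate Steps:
w = 4 (w = -4*(-1) = 4)
N(d) = 8 (N(d) = 2*4 = 8)
X(h) = 3 - h*(8 + h) (X(h) = 3 - (h + 8)*(h + h)/2 = 3 - (8 + h)*2*h/2 = 3 - h*(8 + h))
-18258 + X(4) = -18258 + (3 - 1*4² - 8*4) = -18258 + (3 - 1*16 - 32) = -18258 + (3 - 16 - 32) = -18258 - 45 = -18303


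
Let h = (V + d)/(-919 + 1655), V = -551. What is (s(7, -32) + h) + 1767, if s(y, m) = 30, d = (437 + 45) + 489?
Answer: 330753/184 ≈ 1797.6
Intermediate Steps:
d = 971 (d = 482 + 489 = 971)
h = 105/184 (h = (-551 + 971)/(-919 + 1655) = 420/736 = 420*(1/736) = 105/184 ≈ 0.57065)
(s(7, -32) + h) + 1767 = (30 + 105/184) + 1767 = 5625/184 + 1767 = 330753/184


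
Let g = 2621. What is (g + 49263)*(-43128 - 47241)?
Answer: -4688705196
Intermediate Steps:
(g + 49263)*(-43128 - 47241) = (2621 + 49263)*(-43128 - 47241) = 51884*(-90369) = -4688705196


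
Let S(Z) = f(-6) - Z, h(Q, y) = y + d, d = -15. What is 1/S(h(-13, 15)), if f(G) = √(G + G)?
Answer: -I*√3/6 ≈ -0.28868*I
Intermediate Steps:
f(G) = √2*√G (f(G) = √(2*G) = √2*√G)
h(Q, y) = -15 + y (h(Q, y) = y - 15 = -15 + y)
S(Z) = -Z + 2*I*√3 (S(Z) = √2*√(-6) - Z = √2*(I*√6) - Z = 2*I*√3 - Z = -Z + 2*I*√3)
1/S(h(-13, 15)) = 1/(-(-15 + 15) + 2*I*√3) = 1/(-1*0 + 2*I*√3) = 1/(0 + 2*I*√3) = 1/(2*I*√3) = -I*√3/6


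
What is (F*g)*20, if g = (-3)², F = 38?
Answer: 6840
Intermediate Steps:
g = 9
(F*g)*20 = (38*9)*20 = 342*20 = 6840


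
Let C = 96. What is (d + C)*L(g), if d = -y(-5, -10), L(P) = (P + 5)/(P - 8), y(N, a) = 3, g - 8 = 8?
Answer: 1953/8 ≈ 244.13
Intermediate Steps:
g = 16 (g = 8 + 8 = 16)
L(P) = (5 + P)/(-8 + P)
d = -3 (d = -1*3 = -3)
(d + C)*L(g) = (-3 + 96)*((5 + 16)/(-8 + 16)) = 93*(21/8) = 1953/8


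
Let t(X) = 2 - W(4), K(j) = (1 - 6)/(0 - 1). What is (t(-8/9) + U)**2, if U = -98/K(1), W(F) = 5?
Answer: 12769/25 ≈ 510.76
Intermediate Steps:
K(j) = 5 (K(j) = -5/(-1) = -5*(-1) = 5)
t(X) = -3 (t(X) = 2 - 1*5 = 2 - 5 = -3)
U = -98/5 ≈ -19.600
(t(-8/9) + U)**2 = (-3 - 98/5)**2 = (-113/5)**2 = 12769/25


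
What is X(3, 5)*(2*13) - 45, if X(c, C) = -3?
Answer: -123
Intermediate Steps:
X(3, 5)*(2*13) - 45 = -6*13 - 45 = -3*26 - 45 = -78 - 45 = -123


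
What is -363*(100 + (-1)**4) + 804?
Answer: -35859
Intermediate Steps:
-363*(100 + (-1)**4) + 804 = -363*(100 + 1) + 804 = -363*101 + 804 = -36663 + 804 = -35859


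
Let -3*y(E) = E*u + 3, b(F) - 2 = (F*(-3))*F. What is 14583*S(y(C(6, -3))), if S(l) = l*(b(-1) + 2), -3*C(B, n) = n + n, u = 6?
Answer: -72915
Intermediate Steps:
C(B, n) = -2*n/3 (C(B, n) = -(n + n)/3 = -2*n/3)
b(F) = 2 - 3*F² (b(F) = 2 + (F*(-3))*F = 2 + (-3*F)*F = 2 - 3*F²)
y(E) = -1 - 2*E (y(E) = -(E*6 + 3)/3 = -(6*E + 3)/3 = -(3 + 6*E)/3 = -1 - 2*E)
S(l) = l (S(l) = l*((2 - 3*(-1)²) + 2) = l*((2 - 3*1) + 2) = l*((2 - 3) + 2) = l*(-1 + 2) = l*1 = l)
14583*S(y(C(6, -3))) = 14583*(-1 - (-4)*(-3)/3) = 14583*(-1 - 2*2) = 14583*(-1 - 4) = 14583*(-5) = -72915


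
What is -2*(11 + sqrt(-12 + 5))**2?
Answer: -228 - 44*I*sqrt(7) ≈ -228.0 - 116.41*I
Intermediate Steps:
-2*(11 + sqrt(-12 + 5))**2 = -2*(11 + sqrt(-7))**2 = -2*(11 + I*sqrt(7))**2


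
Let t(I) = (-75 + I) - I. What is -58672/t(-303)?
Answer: 58672/75 ≈ 782.29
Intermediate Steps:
t(I) = -75
-58672/t(-303) = -58672/(-75) = -58672*(-1/75) = 58672/75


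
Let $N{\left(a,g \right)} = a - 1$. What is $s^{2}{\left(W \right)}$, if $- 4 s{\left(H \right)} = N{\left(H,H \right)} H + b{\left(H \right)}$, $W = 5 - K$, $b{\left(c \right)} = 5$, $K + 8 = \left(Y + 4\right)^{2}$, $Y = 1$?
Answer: $\frac{25921}{16} \approx 1620.1$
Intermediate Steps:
$K = 17$ ($K = -8 + \left(1 + 4\right)^{2} = -8 + 5^{2} = -8 + 25 = 17$)
$N{\left(a,g \right)} = -1 + a$
$W = -12$ ($W = 5 - 17 = -12$)
$s{\left(H \right)} = - \frac{5}{4} - \frac{H \left(-1 + H\right)}{4}$ ($s{\left(H \right)} = - \frac{\left(-1 + H\right) H + 5}{4} = - \frac{H \left(-1 + H\right) + 5}{4} = - \frac{5 + H \left(-1 + H\right)}{4} = - \frac{5}{4} - \frac{H \left(-1 + H\right)}{4}$)
$s^{2}{\left(W \right)} = \left(- \frac{5}{4} - \frac{\left(-12\right)^{2}}{4} + \frac{1}{4} \left(-12\right)\right)^{2} = \left(- \frac{5}{4} - 36 - 3\right)^{2} = \left(- \frac{161}{4}\right)^{2} = \frac{25921}{16}$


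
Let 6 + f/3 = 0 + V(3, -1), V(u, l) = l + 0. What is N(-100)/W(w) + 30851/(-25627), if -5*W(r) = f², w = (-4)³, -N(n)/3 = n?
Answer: -50579/10983 ≈ -4.6052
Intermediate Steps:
N(n) = -3*n
V(u, l) = l
w = -64
f = -21 (f = -18 + 3*(0 - 1) = -18 + 3*(-1) = -18 - 3 = -21)
W(r) = -441/5 (W(r) = -⅕*(-21)² = -⅕*441 = -441/5)
N(-100)/W(w) + 30851/(-25627) = (-3*(-100))/(-441/5) + 30851/(-25627) = 300*(-5/441) + 30851*(-1/25627) = -500/147 - 30851/25627 = -50579/10983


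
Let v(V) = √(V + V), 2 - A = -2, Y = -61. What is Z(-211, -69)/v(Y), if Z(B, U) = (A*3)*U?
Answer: 414*I*√122/61 ≈ 74.964*I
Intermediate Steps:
A = 4 (A = 2 - 1*(-2) = 2 + 2 = 4)
Z(B, U) = 12*U (Z(B, U) = (4*3)*U = 12*U)
v(V) = √2*√V (v(V) = √(2*V) = √2*√V)
Z(-211, -69)/v(Y) = (12*(-69))/((√2*√(-61))) = -828*(-I*√122/122) = -(-414)*I*√122/61 = 414*I*√122/61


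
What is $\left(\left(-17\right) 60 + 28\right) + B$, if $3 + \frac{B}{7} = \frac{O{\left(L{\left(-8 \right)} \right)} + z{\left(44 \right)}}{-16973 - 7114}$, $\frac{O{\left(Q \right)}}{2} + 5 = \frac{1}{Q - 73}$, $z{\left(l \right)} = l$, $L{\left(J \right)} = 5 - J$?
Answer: $- \frac{104573009}{103230} \approx -1013.0$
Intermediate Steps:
$O{\left(Q \right)} = -10 + \frac{2}{-73 + Q}$ ($O{\left(Q \right)} = -10 + \frac{2}{Q - 73} = -10 + \frac{2}{-73 + Q}$)
$B = - \frac{2168849}{103230}$ ($B = -21 + 7 \frac{\frac{2 \left(366 - 5 \left(5 - -8\right)\right)}{-73 + \left(5 - -8\right)} + 44}{-16973 - 7114} = -21 + 7 \frac{\frac{2 \left(366 - 5 \left(5 + 8\right)\right)}{-73 + \left(5 + 8\right)} + 44}{-24087} = -21 + 7 \left(\frac{2 \left(366 - 65\right)}{-73 + 13} + 44\right) \left(- \frac{1}{24087}\right) = -21 + 7 \left(\frac{2 \left(366 - 65\right)}{-60} + 44\right) \left(- \frac{1}{24087}\right) = -21 + 7 \left(2 \left(- \frac{1}{60}\right) 301 + 44\right) \left(- \frac{1}{24087}\right) = -21 + 7 \left(- \frac{301}{30} + 44\right) \left(- \frac{1}{24087}\right) = -21 + 7 \cdot \frac{1019}{30} \left(- \frac{1}{24087}\right) = -21 + 7 \left(- \frac{1019}{722610}\right) = -21 - \frac{1019}{103230} = - \frac{2168849}{103230} \approx -21.01$)
$\left(\left(-17\right) 60 + 28\right) + B = \left(\left(-17\right) 60 + 28\right) - \frac{2168849}{103230} = \left(-1020 + 28\right) - \frac{2168849}{103230} = -992 - \frac{2168849}{103230} = - \frac{104573009}{103230}$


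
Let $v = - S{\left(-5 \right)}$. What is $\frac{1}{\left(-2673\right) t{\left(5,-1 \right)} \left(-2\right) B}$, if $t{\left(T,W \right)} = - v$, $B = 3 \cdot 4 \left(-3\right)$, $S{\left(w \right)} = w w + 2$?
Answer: $- \frac{1}{5196312} \approx -1.9244 \cdot 10^{-7}$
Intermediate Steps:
$S{\left(w \right)} = 2 + w^{2}$ ($S{\left(w \right)} = w^{2} + 2 = 2 + w^{2}$)
$B = -36$ ($B = 12 \left(-3\right) = -36$)
$v = -27$ ($v = - (2 + \left(-5\right)^{2}) = - (2 + 25) = \left(-1\right) 27 = -27$)
$t{\left(T,W \right)} = 27$ ($t{\left(T,W \right)} = \left(-1\right) \left(-27\right) = 27$)
$\frac{1}{\left(-2673\right) t{\left(5,-1 \right)} \left(-2\right) B} = \frac{1}{\left(-2673\right) 27 \left(-2\right) \left(-36\right)} = \frac{1}{\left(-2673\right) \left(\left(-54\right) \left(-36\right)\right)} = \frac{1}{\left(-2673\right) 1944} = \frac{1}{-5196312} = - \frac{1}{5196312}$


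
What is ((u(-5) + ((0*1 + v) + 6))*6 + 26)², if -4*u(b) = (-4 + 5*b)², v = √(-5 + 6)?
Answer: 5697769/4 ≈ 1.4244e+6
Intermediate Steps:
v = 1 (v = √1 = 1)
u(b) = -(-4 + 5*b)²/4
((u(-5) + ((0*1 + v) + 6))*6 + 26)² = ((-(-4 + 5*(-5))²/4 + ((0*1 + 1) + 6))*6 + 26)² = ((-(-4 - 25)²/4 + ((0 + 1) + 6))*6 + 26)² = ((-¼*(-29)² + (1 + 6))*6 + 26)² = ((-¼*841 + 7)*6 + 26)² = ((-841/4 + 7)*6 + 26)² = (-813/4*6 + 26)² = (-2439/2 + 26)² = (-2387/2)² = 5697769/4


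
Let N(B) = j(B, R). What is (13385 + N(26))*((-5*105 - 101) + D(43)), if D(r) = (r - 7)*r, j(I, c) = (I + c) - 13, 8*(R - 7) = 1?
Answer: 49438101/4 ≈ 1.2360e+7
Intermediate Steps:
R = 57/8 (R = 7 + (1/8)*1 = 7 + 1/8 = 57/8 ≈ 7.1250)
j(I, c) = -13 + I + c
D(r) = r*(-7 + r) (D(r) = (-7 + r)*r = r*(-7 + r))
N(B) = -47/8 + B (N(B) = -13 + B + 57/8 = -47/8 + B)
(13385 + N(26))*((-5*105 - 101) + D(43)) = (13385 + (-47/8 + 26))*((-5*105 - 101) + 43*(-7 + 43)) = (13385 + 161/8)*((-525 - 101) + 43*36) = 107241*(-626 + 1548)/8 = (107241/8)*922 = 49438101/4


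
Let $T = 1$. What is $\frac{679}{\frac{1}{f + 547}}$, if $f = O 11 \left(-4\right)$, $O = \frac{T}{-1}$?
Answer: $401289$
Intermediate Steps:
$O = -1$ ($O = 1 \frac{1}{-1} = 1 \left(-1\right) = -1$)
$f = 44$ ($f = \left(-1\right) 11 \left(-4\right) = \left(-11\right) \left(-4\right) = 44$)
$\frac{679}{\frac{1}{f + 547}} = \frac{679}{\frac{1}{44 + 547}} = \frac{679}{\frac{1}{591}} = 679 \frac{1}{\frac{1}{591}} = 679 \cdot 591 = 401289$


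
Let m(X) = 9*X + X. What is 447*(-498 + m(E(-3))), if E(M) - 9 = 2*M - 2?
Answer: -218136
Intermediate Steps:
E(M) = 7 + 2*M (E(M) = 9 + (2*M - 2) = 9 + (-2 + 2*M) = 7 + 2*M)
m(X) = 10*X
447*(-498 + m(E(-3))) = 447*(-498 + 10*(7 + 2*(-3))) = 447*(-498 + 10*(7 - 6)) = 447*(-498 + 10*1) = 447*(-498 + 10) = 447*(-488) = -218136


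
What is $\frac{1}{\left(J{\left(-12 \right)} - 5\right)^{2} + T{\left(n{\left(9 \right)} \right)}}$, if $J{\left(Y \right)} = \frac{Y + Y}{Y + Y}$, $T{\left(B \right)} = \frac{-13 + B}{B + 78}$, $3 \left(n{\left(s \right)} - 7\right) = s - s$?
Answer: $\frac{85}{1354} \approx 0.062777$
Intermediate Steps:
$n{\left(s \right)} = 7$ ($n{\left(s \right)} = 7 + \frac{s - s}{3} = 7 + \frac{1}{3} \cdot 0 = 7 + 0 = 7$)
$T{\left(B \right)} = \frac{-13 + B}{78 + B}$
$J{\left(Y \right)} = 1$ ($J{\left(Y \right)} = \frac{2 Y}{2 Y} = 2 Y \frac{1}{2 Y} = 1$)
$\frac{1}{\left(J{\left(-12 \right)} - 5\right)^{2} + T{\left(n{\left(9 \right)} \right)}} = \frac{1}{\left(1 - 5\right)^{2} + \frac{-13 + 7}{78 + 7}} = \frac{1}{\left(-4\right)^{2} + \frac{1}{85} \left(-6\right)} = \frac{1}{16 + \frac{1}{85} \left(-6\right)} = \frac{1}{16 - \frac{6}{85}} = \frac{1}{\frac{1354}{85}} = \frac{85}{1354}$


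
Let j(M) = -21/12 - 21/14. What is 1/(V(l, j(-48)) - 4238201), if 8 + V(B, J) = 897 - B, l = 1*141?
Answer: -1/4237453 ≈ -2.3599e-7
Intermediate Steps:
j(M) = -13/4 (j(M) = -21*1/12 - 21*1/14 = -7/4 - 3/2 = -13/4)
l = 141
V(B, J) = 889 - B (V(B, J) = -8 + (897 - B) = 889 - B)
1/(V(l, j(-48)) - 4238201) = 1/((889 - 1*141) - 4238201) = 1/((889 - 141) - 4238201) = 1/(748 - 4238201) = 1/(-4237453) = -1/4237453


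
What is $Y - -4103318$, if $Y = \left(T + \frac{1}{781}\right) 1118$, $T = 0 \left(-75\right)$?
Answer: $\frac{3204692476}{781} \approx 4.1033 \cdot 10^{6}$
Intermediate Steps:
$T = 0$
$Y = \frac{1118}{781}$ ($Y = \left(0 + \frac{1}{781}\right) 1118 = \frac{1}{781} \cdot 1118 = \frac{1118}{781} \approx 1.4315$)
$Y - -4103318 = \frac{1118}{781} - -4103318 = \frac{1118}{781} + 4103318 = \frac{3204692476}{781}$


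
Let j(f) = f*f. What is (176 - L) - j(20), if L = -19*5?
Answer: -129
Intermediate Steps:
L = -95
j(f) = f²
(176 - L) - j(20) = (176 - 1*(-95)) - 1*20² = (176 + 95) - 1*400 = 271 - 400 = -129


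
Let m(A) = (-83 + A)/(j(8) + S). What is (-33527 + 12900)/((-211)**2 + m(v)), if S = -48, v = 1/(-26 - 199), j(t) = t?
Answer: -46410750/100176919 ≈ -0.46329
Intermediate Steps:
v = -1/225 (v = 1/(-225) = -1/225 ≈ -0.0044444)
m(A) = 83/40 - A/40 (m(A) = (-83 + A)/(8 - 48) = (-83 + A)/(-40) = (-83 + A)*(-1/40) = 83/40 - A/40)
(-33527 + 12900)/((-211)**2 + m(v)) = (-33527 + 12900)/((-211)**2 + (83/40 - 1/40*(-1/225))) = -20627/(44521 + (83/40 + 1/9000)) = -20627/(44521 + 4669/2250) = -20627/100176919/2250 = -20627*2250/100176919 = -46410750/100176919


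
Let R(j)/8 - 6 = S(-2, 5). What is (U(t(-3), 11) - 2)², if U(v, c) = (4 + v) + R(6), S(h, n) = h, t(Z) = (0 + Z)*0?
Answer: 1156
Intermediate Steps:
t(Z) = 0 (t(Z) = Z*0 = 0)
R(j) = 32 (R(j) = 48 + 8*(-2) = 48 - 16 = 32)
U(v, c) = 36 + v (U(v, c) = (4 + v) + 32 = 36 + v)
(U(t(-3), 11) - 2)² = ((36 + 0) - 2)² = (36 - 2)² = 34² = 1156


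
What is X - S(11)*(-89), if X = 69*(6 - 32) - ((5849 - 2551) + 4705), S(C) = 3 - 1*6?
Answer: -10064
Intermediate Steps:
S(C) = -3 (S(C) = 3 - 6 = -3)
X = -9797 (X = 69*(-26) - (3298 + 4705) = -1794 - 1*8003 = -1794 - 8003 = -9797)
X - S(11)*(-89) = -9797 - (-3)*(-89) = -9797 - 1*267 = -9797 - 267 = -10064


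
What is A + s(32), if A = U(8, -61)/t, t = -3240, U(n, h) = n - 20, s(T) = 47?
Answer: 12691/270 ≈ 47.004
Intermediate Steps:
U(n, h) = -20 + n
A = 1/270 (A = (-20 + 8)/(-3240) = -12*(-1/3240) = 1/270 ≈ 0.0037037)
A + s(32) = 1/270 + 47 = 12691/270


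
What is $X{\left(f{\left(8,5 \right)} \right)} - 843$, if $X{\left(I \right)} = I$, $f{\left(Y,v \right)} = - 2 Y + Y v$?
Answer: $-819$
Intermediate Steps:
$X{\left(f{\left(8,5 \right)} \right)} - 843 = 8 \left(-2 + 5\right) - 843 = 8 \cdot 3 - 843 = 24 - 843 = -819$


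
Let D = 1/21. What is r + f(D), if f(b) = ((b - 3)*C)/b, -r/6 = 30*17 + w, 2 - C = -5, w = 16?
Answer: -3590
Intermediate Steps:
C = 7 (C = 2 - 1*(-5) = 2 + 5 = 7)
D = 1/21 ≈ 0.047619
r = -3156 (r = -6*(30*17 + 16) = -6*(510 + 16) = -6*526 = -3156)
f(b) = (-21 + 7*b)/b (f(b) = ((b - 3)*7)/b = ((-3 + b)*7)/b = (-21 + 7*b)/b)
r + f(D) = -3156 + (7 - 21/1/21) = -3156 + (7 - 21*21) = -3156 + (7 - 441) = -3156 - 434 = -3590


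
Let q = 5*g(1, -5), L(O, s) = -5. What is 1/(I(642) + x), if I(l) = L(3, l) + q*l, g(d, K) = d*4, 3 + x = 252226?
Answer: 1/265058 ≈ 3.7728e-6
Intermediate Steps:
x = 252223 (x = -3 + 252226 = 252223)
g(d, K) = 4*d
q = 20 (q = 5*(4*1) = 5*4 = 20)
I(l) = -5 + 20*l
1/(I(642) + x) = 1/((-5 + 20*642) + 252223) = 1/((-5 + 12840) + 252223) = 1/(12835 + 252223) = 1/265058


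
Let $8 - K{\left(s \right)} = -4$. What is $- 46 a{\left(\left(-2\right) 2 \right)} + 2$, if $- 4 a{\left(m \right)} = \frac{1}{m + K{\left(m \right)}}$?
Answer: $\frac{55}{16} \approx 3.4375$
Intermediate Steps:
$K{\left(s \right)} = 12$ ($K{\left(s \right)} = 8 - -4 = 8 + 4 = 12$)
$a{\left(m \right)} = - \frac{1}{4 \left(12 + m\right)}$ ($a{\left(m \right)} = - \frac{1}{4 \left(m + 12\right)} = - \frac{1}{4 \left(12 + m\right)}$)
$- 46 a{\left(\left(-2\right) 2 \right)} + 2 = - 46 \left(- \frac{1}{48 + 4 \left(\left(-2\right) 2\right)}\right) + 2 = - 46 \left(- \frac{1}{48 + 4 \left(-4\right)}\right) + 2 = - 46 \left(- \frac{1}{48 - 16}\right) + 2 = - 46 \left(- \frac{1}{32}\right) + 2 = - 46 \left(\left(-1\right) \frac{1}{32}\right) + 2 = \left(-46\right) \left(- \frac{1}{32}\right) + 2 = \frac{23}{16} + 2 = \frac{55}{16}$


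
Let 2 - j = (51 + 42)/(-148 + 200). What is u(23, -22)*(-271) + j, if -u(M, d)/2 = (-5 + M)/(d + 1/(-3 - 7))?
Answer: -390053/884 ≈ -441.24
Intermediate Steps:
u(M, d) = -2*(-5 + M)/(-⅒ + d) (u(M, d) = -2*(-5 + M)/(d + 1/(-3 - 7)) = -2*(-5 + M)/(d + 1/(-10)) = -2*(-5 + M)/(d - ⅒) = -2*(-5 + M)/(-⅒ + d))
j = 11/52 (j = 2 - (51 + 42)/(-148 + 200) = 2 - 93/52 = 11/52 ≈ 0.21154)
u(23, -22)*(-271) + j = (20*(5 - 1*23)/(-1 + 10*(-22)))*(-271) + 11/52 = (20*(5 - 23)/(-1 - 220))*(-271) + 11/52 = (20*(-18)/(-221))*(-271) + 11/52 = (20*(-1/221)*(-18))*(-271) + 11/52 = (360/221)*(-271) + 11/52 = -97560/221 + 11/52 = -390053/884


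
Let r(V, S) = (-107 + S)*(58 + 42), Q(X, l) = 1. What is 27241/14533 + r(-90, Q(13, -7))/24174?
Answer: 252237067/175660371 ≈ 1.4359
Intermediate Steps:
r(V, S) = -10700 + 100*S (r(V, S) = (-107 + S)*100 = -10700 + 100*S)
27241/14533 + r(-90, Q(13, -7))/24174 = 27241/14533 + (-10700 + 100*1)/24174 = 27241*(1/14533) + (-10700 + 100)*(1/24174) = 27241/14533 - 10600*1/24174 = 27241/14533 - 5300/12087 = 252237067/175660371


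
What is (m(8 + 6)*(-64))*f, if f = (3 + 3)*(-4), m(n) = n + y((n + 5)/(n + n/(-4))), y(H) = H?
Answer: 169984/7 ≈ 24283.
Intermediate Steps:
m(n) = n + 4*(5 + n)/(3*n) (m(n) = n + (n + 5)/(n + n/(-4)) = n + (5 + n)/(n + n*(-¼)) = n + (5 + n)/(n - n/4) = n + (5 + n)/((3*n/4)) = n + (5 + n)*(4/(3*n)) = n + 4*(5 + n)/(3*n))
f = -24 (f = 6*(-4) = -24)
(m(8 + 6)*(-64))*f = ((4/3 + (8 + 6) + 20/(3*(8 + 6)))*(-64))*(-24) = ((4/3 + 14 + (20/3)/14)*(-64))*(-24) = ((4/3 + 14 + (20/3)*(1/14))*(-64))*(-24) = ((4/3 + 14 + 10/21)*(-64))*(-24) = ((332/21)*(-64))*(-24) = -21248/21*(-24) = 169984/7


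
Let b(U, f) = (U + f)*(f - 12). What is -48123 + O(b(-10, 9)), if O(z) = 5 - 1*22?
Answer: -48140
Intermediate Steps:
b(U, f) = (-12 + f)*(U + f) (b(U, f) = (U + f)*(-12 + f) = (-12 + f)*(U + f))
O(z) = -17 (O(z) = 5 - 22 = -17)
-48123 + O(b(-10, 9)) = -48123 - 17 = -48140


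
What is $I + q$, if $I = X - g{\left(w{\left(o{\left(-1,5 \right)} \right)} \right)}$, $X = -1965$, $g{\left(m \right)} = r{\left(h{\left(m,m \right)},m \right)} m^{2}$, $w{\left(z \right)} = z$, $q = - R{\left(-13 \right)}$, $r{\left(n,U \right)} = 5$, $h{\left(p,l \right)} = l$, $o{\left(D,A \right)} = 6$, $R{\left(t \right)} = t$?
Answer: $-2132$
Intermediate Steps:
$q = 13$ ($q = \left(-1\right) \left(-13\right) = 13$)
$g{\left(m \right)} = 5 m^{2}$
$I = -2145$ ($I = -1965 - 5 \cdot 6^{2} = -1965 - 5 \cdot 36 = -1965 - 180 = -2145$)
$I + q = -2145 + 13 = -2132$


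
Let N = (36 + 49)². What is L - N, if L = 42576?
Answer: 35351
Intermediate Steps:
N = 7225 (N = 85² = 7225)
L - N = 42576 - 1*7225 = 42576 - 7225 = 35351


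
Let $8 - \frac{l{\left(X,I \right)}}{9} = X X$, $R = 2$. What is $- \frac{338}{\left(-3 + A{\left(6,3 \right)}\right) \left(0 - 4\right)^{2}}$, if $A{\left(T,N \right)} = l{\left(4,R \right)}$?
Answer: $\frac{169}{600} \approx 0.28167$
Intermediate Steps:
$l{\left(X,I \right)} = 72 - 9 X^{2}$ ($l{\left(X,I \right)} = 72 - 9 X X = 72 - 9 X^{2}$)
$A{\left(T,N \right)} = -72$ ($A{\left(T,N \right)} = 72 - 9 \cdot 4^{2} = 72 - 144 = -72$)
$- \frac{338}{\left(-3 + A{\left(6,3 \right)}\right) \left(0 - 4\right)^{2}} = - \frac{338}{\left(-3 - 72\right) \left(0 - 4\right)^{2}} = - \frac{338}{\left(-75\right) \left(-4\right)^{2}} = - \frac{338}{\left(-75\right) 16} = - \frac{338}{-1200} = \left(-338\right) \left(- \frac{1}{1200}\right) = \frac{169}{600}$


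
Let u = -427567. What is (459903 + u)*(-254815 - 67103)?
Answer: -10409540448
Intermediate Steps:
(459903 + u)*(-254815 - 67103) = (459903 - 427567)*(-254815 - 67103) = 32336*(-321918) = -10409540448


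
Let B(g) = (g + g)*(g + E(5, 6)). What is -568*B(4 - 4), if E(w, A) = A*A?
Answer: 0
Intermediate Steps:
E(w, A) = A²
B(g) = 2*g*(36 + g) (B(g) = (g + g)*(g + 6²) = (2*g)*(g + 36) = (2*g)*(36 + g) = 2*g*(36 + g))
-568*B(4 - 4) = -1136*(4 - 4)*(36 + (4 - 4)) = -1136*0*(36 + 0) = -1136*0*36 = -568*0 = 0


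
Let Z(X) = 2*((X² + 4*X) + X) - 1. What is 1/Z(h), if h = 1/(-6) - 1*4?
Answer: -18/143 ≈ -0.12587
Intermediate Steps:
h = -25/6 (h = -⅙ - 4 = -25/6 ≈ -4.1667)
Z(X) = -1 + 2*X² + 10*X (Z(X) = 2*(X² + 5*X) - 1 = (2*X² + 10*X) - 1 = -1 + 2*X² + 10*X)
1/Z(h) = 1/(-1 + 2*(-25/6)² + 10*(-25/6)) = 1/(-1 + 2*(625/36) - 125/3) = 1/(-1 + 625/18 - 125/3) = 1/(-143/18) = -18/143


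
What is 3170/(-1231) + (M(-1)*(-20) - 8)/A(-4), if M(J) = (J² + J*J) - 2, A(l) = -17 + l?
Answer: -56722/25851 ≈ -2.1942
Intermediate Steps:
M(J) = -2 + 2*J² (M(J) = (J² + J²) - 2 = 2*J² - 2 = -2 + 2*J²)
3170/(-1231) + (M(-1)*(-20) - 8)/A(-4) = 3170/(-1231) + ((-2 + 2*(-1)²)*(-20) - 8)/(-17 - 4) = 3170*(-1/1231) + ((-2 + 2*1)*(-20) - 8)/(-21) = -3170/1231 + ((-2 + 2)*(-20) - 8)*(-1/21) = -3170/1231 + (0*(-20) - 8)*(-1/21) = -3170/1231 + (0 - 8)*(-1/21) = -3170/1231 - 8*(-1/21) = -3170/1231 + 8/21 = -56722/25851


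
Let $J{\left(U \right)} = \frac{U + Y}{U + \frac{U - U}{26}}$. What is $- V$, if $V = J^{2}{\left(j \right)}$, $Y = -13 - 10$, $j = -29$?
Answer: $- \frac{2704}{841} \approx -3.2152$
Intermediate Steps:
$Y = -23$ ($Y = -13 - 10 = -23$)
$J{\left(U \right)} = \frac{-23 + U}{U}$ ($J{\left(U \right)} = \frac{U - 23}{U + \frac{U - U}{26}} = \frac{-23 + U}{U + 0 \cdot \frac{1}{26}} = \frac{-23 + U}{U + 0} = \frac{-23 + U}{U}$)
$V = \frac{2704}{841}$ ($V = \left(\frac{-23 - 29}{-29}\right)^{2} = \left(\left(- \frac{1}{29}\right) \left(-52\right)\right)^{2} = \left(\frac{52}{29}\right)^{2} = \frac{2704}{841} \approx 3.2152$)
$- V = \left(-1\right) \frac{2704}{841} = - \frac{2704}{841}$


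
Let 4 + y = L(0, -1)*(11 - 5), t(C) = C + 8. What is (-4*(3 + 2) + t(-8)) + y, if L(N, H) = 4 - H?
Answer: 6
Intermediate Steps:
t(C) = 8 + C
y = 26 (y = -4 + (4 - 1*(-1))*(11 - 5) = -4 + (4 + 1)*6 = -4 + 5*6 = -4 + 30 = 26)
(-4*(3 + 2) + t(-8)) + y = (-4*(3 + 2) + (8 - 8)) + 26 = (-4*5 + 0) + 26 = (-20 + 0) + 26 = -20 + 26 = 6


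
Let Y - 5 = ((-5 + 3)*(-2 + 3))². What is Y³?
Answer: 729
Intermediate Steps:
Y = 9 (Y = 5 + ((-5 + 3)*(-2 + 3))² = 5 + (-2*1)² = 5 + (-2)² = 5 + 4 = 9)
Y³ = 9³ = 729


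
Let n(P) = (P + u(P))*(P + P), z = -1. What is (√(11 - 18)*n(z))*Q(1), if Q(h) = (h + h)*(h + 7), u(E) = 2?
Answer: -32*I*√7 ≈ -84.664*I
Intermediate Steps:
Q(h) = 2*h*(7 + h) (Q(h) = (2*h)*(7 + h) = 2*h*(7 + h))
n(P) = 2*P*(2 + P) (n(P) = (P + 2)*(P + P) = (2 + P)*(2*P) = 2*P*(2 + P))
(√(11 - 18)*n(z))*Q(1) = (√(11 - 18)*(2*(-1)*(2 - 1)))*(2*1*(7 + 1)) = (√(-7)*(2*(-1)*1))*(2*1*8) = ((I*√7)*(-2))*16 = -2*I*√7*16 = -32*I*√7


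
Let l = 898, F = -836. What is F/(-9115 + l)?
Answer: 76/747 ≈ 0.10174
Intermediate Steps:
F/(-9115 + l) = -836/(-9115 + 898) = -836/(-8217) = -1/8217*(-836) = 76/747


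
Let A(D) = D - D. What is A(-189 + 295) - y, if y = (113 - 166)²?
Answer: -2809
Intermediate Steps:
A(D) = 0
y = 2809 (y = (-53)² = 2809)
A(-189 + 295) - y = 0 - 1*2809 = 0 - 2809 = -2809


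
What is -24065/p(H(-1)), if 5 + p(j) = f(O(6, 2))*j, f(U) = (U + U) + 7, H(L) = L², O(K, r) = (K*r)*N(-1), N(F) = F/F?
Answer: -24065/26 ≈ -925.58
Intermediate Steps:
N(F) = 1
O(K, r) = K*r (O(K, r) = (K*r)*1 = K*r)
f(U) = 7 + 2*U (f(U) = 2*U + 7 = 7 + 2*U)
p(j) = -5 + 31*j (p(j) = -5 + (7 + 2*(6*2))*j = -5 + (7 + 2*12)*j = -5 + (7 + 24)*j = -5 + 31*j)
-24065/p(H(-1)) = -24065/(-5 + 31*(-1)²) = -24065/(-5 + 31*1) = -24065/(-5 + 31) = -24065/26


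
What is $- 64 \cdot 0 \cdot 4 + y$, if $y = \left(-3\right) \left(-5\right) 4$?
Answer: $60$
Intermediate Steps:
$y = 60$ ($y = 15 \cdot 4 = 60$)
$- 64 \cdot 0 \cdot 4 + y = - 64 \cdot 0 \cdot 4 + 60 = \left(-64\right) 0 + 60 = 0 + 60 = 60$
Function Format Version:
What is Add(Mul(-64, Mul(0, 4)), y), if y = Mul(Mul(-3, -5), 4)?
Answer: 60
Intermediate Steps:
y = 60 (y = Mul(15, 4) = 60)
Add(Mul(-64, Mul(0, 4)), y) = Add(Mul(-64, Mul(0, 4)), 60) = Add(Mul(-64, 0), 60) = Add(0, 60) = 60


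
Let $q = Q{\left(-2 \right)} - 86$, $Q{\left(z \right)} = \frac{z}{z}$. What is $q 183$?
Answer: $-15555$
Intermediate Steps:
$Q{\left(z \right)} = 1$
$q = -85$ ($q = 1 - 86 = -85$)
$q 183 = \left(-85\right) 183 = -15555$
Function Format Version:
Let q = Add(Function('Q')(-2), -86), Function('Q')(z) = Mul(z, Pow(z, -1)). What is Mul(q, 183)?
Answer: -15555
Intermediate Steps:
Function('Q')(z) = 1
q = -85 (q = Add(1, -86) = -85)
Mul(q, 183) = Mul(-85, 183) = -15555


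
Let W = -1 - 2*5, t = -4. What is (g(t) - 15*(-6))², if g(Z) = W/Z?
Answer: 137641/16 ≈ 8602.6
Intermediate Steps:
W = -11 (W = -1 - 10 = -11)
g(Z) = -11/Z
(g(t) - 15*(-6))² = (-11/(-4) - 15*(-6))² = (-11*(-¼) + 90)² = (11/4 + 90)² = (371/4)² = 137641/16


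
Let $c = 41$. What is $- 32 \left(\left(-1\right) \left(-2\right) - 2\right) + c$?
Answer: $41$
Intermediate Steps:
$- 32 \left(\left(-1\right) \left(-2\right) - 2\right) + c = - 32 \left(\left(-1\right) \left(-2\right) - 2\right) + 41 = - 32 \left(2 - 2\right) + 41 = \left(-32\right) 0 + 41 = 0 + 41 = 41$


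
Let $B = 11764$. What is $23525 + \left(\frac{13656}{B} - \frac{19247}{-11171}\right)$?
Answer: $\frac{772982999496}{32853911} \approx 23528.0$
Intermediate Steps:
$23525 + \left(\frac{13656}{B} - \frac{19247}{-11171}\right) = 23525 + \left(\frac{13656}{11764} - \frac{19247}{-11171}\right) = 23525 + \left(13656 \cdot \frac{1}{11764} - - \frac{19247}{11171}\right) = 23525 + \left(\frac{3414}{2941} + \frac{19247}{11171}\right) = 23525 + \frac{94743221}{32853911} = \frac{772982999496}{32853911}$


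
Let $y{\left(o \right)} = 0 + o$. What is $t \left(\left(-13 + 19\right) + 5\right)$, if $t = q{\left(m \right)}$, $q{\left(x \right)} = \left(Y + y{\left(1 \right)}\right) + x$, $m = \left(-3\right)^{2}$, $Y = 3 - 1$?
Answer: $132$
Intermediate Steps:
$y{\left(o \right)} = o$
$Y = 2$ ($Y = 3 - 1 = 2$)
$m = 9$
$q{\left(x \right)} = 3 + x$ ($q{\left(x \right)} = \left(2 + 1\right) + x = 3 + x$)
$t = 12$ ($t = 3 + 9 = 12$)
$t \left(\left(-13 + 19\right) + 5\right) = 12 \left(\left(-13 + 19\right) + 5\right) = 12 \left(6 + 5\right) = 12 \cdot 11 = 132$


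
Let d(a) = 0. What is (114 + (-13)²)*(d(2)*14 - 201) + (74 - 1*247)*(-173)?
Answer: -26954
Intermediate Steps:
(114 + (-13)²)*(d(2)*14 - 201) + (74 - 1*247)*(-173) = (114 + (-13)²)*(0*14 - 201) + (74 - 1*247)*(-173) = (114 + 169)*(0 - 201) + (74 - 247)*(-173) = 283*(-201) - 173*(-173) = -56883 + 29929 = -26954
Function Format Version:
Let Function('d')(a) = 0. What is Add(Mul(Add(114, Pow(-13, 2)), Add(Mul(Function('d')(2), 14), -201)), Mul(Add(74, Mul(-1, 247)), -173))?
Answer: -26954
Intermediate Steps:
Add(Mul(Add(114, Pow(-13, 2)), Add(Mul(Function('d')(2), 14), -201)), Mul(Add(74, Mul(-1, 247)), -173)) = Add(Mul(Add(114, Pow(-13, 2)), Add(Mul(0, 14), -201)), Mul(Add(74, Mul(-1, 247)), -173)) = Add(Mul(Add(114, 169), Add(0, -201)), Mul(Add(74, -247), -173)) = Add(Mul(283, -201), Mul(-173, -173)) = Add(-56883, 29929) = -26954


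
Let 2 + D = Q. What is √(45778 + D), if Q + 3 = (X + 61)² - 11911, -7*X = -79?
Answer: √1915274/7 ≈ 197.70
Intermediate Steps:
X = 79/7 (X = -⅐*(-79) = 79/7 ≈ 11.286)
Q = -327750/49 (Q = -3 + ((79/7 + 61)² - 11911) = -3 + ((506/7)² - 11911) = -3 + (256036/49 - 11911) = -3 - 327603/49 = -327750/49 ≈ -6688.8)
D = -327848/49 (D = -2 - 327750/49 = -327848/49 ≈ -6690.8)
√(45778 + D) = √(45778 - 327848/49) = √(1915274/49) = √1915274/7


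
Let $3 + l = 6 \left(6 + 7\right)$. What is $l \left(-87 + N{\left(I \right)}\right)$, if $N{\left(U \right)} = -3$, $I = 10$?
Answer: $-6750$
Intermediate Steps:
$l = 75$ ($l = -3 + 6 \left(6 + 7\right) = -3 + 6 \cdot 13 = -3 + 78 = 75$)
$l \left(-87 + N{\left(I \right)}\right) = 75 \left(-87 - 3\right) = 75 \left(-90\right) = -6750$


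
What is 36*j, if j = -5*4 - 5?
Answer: -900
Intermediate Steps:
j = -25 (j = -20 - 5 = -25)
36*j = 36*(-25) = -900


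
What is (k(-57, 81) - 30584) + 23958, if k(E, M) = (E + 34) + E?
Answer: -6706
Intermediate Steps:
k(E, M) = 34 + 2*E (k(E, M) = (34 + E) + E = 34 + 2*E)
(k(-57, 81) - 30584) + 23958 = ((34 + 2*(-57)) - 30584) + 23958 = ((34 - 114) - 30584) + 23958 = (-80 - 30584) + 23958 = -30664 + 23958 = -6706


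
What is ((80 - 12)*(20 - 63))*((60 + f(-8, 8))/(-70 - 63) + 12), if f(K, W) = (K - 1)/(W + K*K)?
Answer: -8983259/266 ≈ -33772.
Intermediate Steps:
f(K, W) = (-1 + K)/(W + K²)
((80 - 12)*(20 - 63))*((60 + f(-8, 8))/(-70 - 63) + 12) = ((80 - 12)*(20 - 63))*((60 + (-1 - 8)/(8 + (-8)²))/(-70 - 63) + 12) = (68*(-43))*((60 - 9/(8 + 64))/(-133) + 12) = -2924*((60 - 9/72)*(-1/133) + 12) = -2924*((60 + (1/72)*(-9))*(-1/133) + 12) = -2924*((60 - ⅛)*(-1/133) + 12) = -2924*((479/8)*(-1/133) + 12) = -2924*(-479/1064 + 12) = -2924*12289/1064 = -8983259/266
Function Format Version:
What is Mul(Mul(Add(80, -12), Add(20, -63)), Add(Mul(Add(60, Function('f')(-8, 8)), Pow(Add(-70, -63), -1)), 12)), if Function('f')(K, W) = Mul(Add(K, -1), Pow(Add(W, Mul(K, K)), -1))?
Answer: Rational(-8983259, 266) ≈ -33772.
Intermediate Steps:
Function('f')(K, W) = Mul(Pow(Add(W, Pow(K, 2)), -1), Add(-1, K)) (Function('f')(K, W) = Mul(Add(-1, K), Pow(Add(W, Pow(K, 2)), -1)) = Mul(Pow(Add(W, Pow(K, 2)), -1), Add(-1, K)))
Mul(Mul(Add(80, -12), Add(20, -63)), Add(Mul(Add(60, Function('f')(-8, 8)), Pow(Add(-70, -63), -1)), 12)) = Mul(Mul(Add(80, -12), Add(20, -63)), Add(Mul(Add(60, Mul(Pow(Add(8, Pow(-8, 2)), -1), Add(-1, -8))), Pow(Add(-70, -63), -1)), 12)) = Mul(Mul(68, -43), Add(Mul(Add(60, Mul(Pow(Add(8, 64), -1), -9)), Pow(-133, -1)), 12)) = Mul(-2924, Add(Mul(Add(60, Mul(Pow(72, -1), -9)), Rational(-1, 133)), 12)) = Mul(-2924, Add(Mul(Add(60, Mul(Rational(1, 72), -9)), Rational(-1, 133)), 12)) = Mul(-2924, Add(Mul(Add(60, Rational(-1, 8)), Rational(-1, 133)), 12)) = Mul(-2924, Add(Mul(Rational(479, 8), Rational(-1, 133)), 12)) = Mul(-2924, Add(Rational(-479, 1064), 12)) = Mul(-2924, Rational(12289, 1064)) = Rational(-8983259, 266)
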